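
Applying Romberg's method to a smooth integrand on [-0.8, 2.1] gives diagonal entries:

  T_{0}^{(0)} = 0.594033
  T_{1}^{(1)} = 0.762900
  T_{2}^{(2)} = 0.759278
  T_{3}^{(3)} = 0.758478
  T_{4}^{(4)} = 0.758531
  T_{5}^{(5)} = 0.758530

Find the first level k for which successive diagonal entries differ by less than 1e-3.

|T_{1}^{(1)} − T_{0}^{(0)}| = 0.168867 ≥ 1e-3
|T_{2}^{(2)} − T_{1}^{(1)}| = 0.003622 ≥ 1e-3
|T_{3}^{(3)} − T_{2}^{(2)}| = 0.000800 < 1e-3

k = 3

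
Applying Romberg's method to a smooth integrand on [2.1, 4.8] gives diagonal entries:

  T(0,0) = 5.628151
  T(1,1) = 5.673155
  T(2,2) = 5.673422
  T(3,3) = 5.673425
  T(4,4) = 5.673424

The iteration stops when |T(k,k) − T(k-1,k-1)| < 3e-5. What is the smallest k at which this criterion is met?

k = 3

|T(1,1) − T(0,0)| = 0.045004 ≥ 3e-5
|T(2,2) − T(1,1)| = 0.000267 ≥ 3e-5
|T(3,3) − T(2,2)| = 0.000003 < 3e-5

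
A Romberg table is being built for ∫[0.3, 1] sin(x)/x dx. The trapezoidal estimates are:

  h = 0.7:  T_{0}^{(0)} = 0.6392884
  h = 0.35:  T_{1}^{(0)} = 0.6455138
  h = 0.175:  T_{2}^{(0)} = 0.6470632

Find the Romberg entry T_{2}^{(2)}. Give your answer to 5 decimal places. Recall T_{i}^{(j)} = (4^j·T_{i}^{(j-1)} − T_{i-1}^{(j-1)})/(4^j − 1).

0.64758

T_{1}^{(1)} = 0.6455138 + (0.6455138 − 0.6392884)/3 = 0.6475889
T_{2}^{(1)} = 0.6470632 + (0.6470632 − 0.6455138)/3 = 0.6475797
T_{2}^{(2)} = 0.6475797 + (0.6475797 − 0.6475889)/15 = 0.6475791
(Column j=1 coincides with Simpson's rule on the same nodes.)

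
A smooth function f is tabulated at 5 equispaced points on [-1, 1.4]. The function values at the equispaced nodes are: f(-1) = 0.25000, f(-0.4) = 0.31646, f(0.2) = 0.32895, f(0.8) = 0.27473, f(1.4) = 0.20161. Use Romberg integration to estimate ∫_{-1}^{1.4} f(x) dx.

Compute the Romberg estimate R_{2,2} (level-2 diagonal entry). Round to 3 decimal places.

0.694

R_{0,0} (trapezoid, 1 panel, h=2.4000): 0.54193
R_{1,0} (trapezoid, 2 panels, h=1.2000): 0.66571
R_{2,0} (trapezoid, 4 panels, h=0.6000): 0.68757
R_{1,1} = 0.66571 + (0.66571 − 0.54193)/3 = 0.70697
R_{2,1} = 0.68757 + (0.68757 − 0.66571)/3 = 0.69486
R_{2,2} = 0.69486 + (0.69486 − 0.70697)/15 = 0.69405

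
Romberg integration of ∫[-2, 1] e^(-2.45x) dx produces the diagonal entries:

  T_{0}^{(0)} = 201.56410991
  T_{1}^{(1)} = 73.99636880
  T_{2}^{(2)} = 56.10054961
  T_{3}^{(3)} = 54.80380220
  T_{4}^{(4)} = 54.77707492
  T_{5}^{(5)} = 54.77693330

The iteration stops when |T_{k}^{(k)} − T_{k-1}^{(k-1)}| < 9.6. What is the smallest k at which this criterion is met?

k = 3

|T_{1}^{(1)} − T_{0}^{(0)}| = 127.56774111 ≥ 9.6
|T_{2}^{(2)} − T_{1}^{(1)}| = 17.89581919 ≥ 9.6
|T_{3}^{(3)} − T_{2}^{(2)}| = 1.29674741 < 9.6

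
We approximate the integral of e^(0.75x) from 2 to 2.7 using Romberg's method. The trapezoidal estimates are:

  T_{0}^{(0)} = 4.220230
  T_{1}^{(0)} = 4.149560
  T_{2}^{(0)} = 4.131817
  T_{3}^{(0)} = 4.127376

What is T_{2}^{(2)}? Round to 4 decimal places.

4.1259

Richardson extrapolation on the trapezoidal column (denominator 4−1=3):
T_{1}^{(1)} = 4.149560 + (4.149560 − 4.220230)/3 = 4.126003
T_{2}^{(1)} = 4.131817 + (4.131817 − 4.149560)/3 = 4.125903
T_{2}^{(2)} = (16·4.125903 − 4.126003) / 15 = 4.125896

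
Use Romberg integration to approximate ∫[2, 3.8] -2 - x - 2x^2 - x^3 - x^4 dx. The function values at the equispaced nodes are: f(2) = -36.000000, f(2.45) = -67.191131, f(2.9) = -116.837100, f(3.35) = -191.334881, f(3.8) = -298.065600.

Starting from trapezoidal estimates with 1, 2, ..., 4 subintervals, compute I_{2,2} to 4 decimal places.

I_{0,0} (trapezoid, 1 panel, h=1.8000): -300.659040
I_{1,0} (trapezoid, 2 panels, h=0.9000): -255.482910
I_{2,0} (trapezoid, 4 panels, h=0.4500): -244.078160
I_{1,1} = -255.482910 + (-255.482910 − (-300.659040))/3 = -240.424200
I_{2,1} = -244.078160 + (-244.078160 − (-255.482910))/3 = -240.276577
I_{2,2} = -240.276577 + (-240.276577 − (-240.424200))/15 = -240.266735

-240.2667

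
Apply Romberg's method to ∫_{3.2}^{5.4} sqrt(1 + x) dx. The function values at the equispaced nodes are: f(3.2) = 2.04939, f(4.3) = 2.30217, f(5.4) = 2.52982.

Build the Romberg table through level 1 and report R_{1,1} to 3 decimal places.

5.056

R_{0,0} (trapezoid, 1 panel, h=2.2000): 5.03713
R_{1,0} (trapezoid, 2 panels, h=1.1000): 5.05095
R_{1,1} = 5.05095 + (5.05095 − 5.03713)/3 = 5.05556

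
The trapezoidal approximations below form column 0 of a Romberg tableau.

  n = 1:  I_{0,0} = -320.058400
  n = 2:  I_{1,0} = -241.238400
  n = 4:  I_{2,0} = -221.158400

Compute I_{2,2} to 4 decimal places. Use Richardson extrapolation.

-214.4317

I_{1,1} = -241.238400 + (-241.238400 − (-320.058400))/3 = -214.965067
I_{2,1} = -221.158400 + (-221.158400 − (-241.238400))/3 = -214.465067
I_{2,2} = (16·(-214.465067) − (-214.965067)) / 15 = -214.431734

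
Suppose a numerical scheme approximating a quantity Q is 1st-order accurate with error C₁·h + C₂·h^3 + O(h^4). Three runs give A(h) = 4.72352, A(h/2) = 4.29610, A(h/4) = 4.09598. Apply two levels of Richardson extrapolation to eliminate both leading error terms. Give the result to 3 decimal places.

First eliminate the h term (factor 2^1 = 2):
  B₁ = (2·4.29610 − 4.72352)/1 = 3.86868
  B₂ = (2·4.09598 − 4.29610)/1 = 3.89586
Then eliminate the h^3 term (factor 2^3 = 8):
  (8·3.89586 − 3.86868)/7 = 3.89974

3.900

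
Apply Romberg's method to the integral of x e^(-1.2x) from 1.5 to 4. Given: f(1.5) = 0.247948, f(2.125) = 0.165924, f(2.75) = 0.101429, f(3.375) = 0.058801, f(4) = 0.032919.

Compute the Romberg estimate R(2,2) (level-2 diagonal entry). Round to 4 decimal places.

0.2882

R(0,0) (trapezoid, 1 panel, h=2.5000): 0.351084
R(1,0) (trapezoid, 2 panels, h=1.2500): 0.302328
R(2,0) (trapezoid, 4 panels, h=0.6250): 0.291617
R(1,1) = 0.302328 + (0.302328 − 0.351084)/3 = 0.286076
R(2,1) = 0.291617 + (0.291617 − 0.302328)/3 = 0.288047
R(2,2) = 0.288047 + (0.288047 − 0.286076)/15 = 0.288178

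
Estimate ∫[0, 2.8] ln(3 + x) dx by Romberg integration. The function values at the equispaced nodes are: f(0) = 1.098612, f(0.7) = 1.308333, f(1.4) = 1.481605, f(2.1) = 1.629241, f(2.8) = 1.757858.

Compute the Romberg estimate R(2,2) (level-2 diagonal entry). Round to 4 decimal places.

4.0997

R(0,0) (trapezoid, 1 panel, h=2.8000): 3.999058
R(1,0) (trapezoid, 2 panels, h=1.4000): 4.073776
R(2,0) (trapezoid, 4 panels, h=0.7000): 4.093190
R(1,1) = 4.073776 + (4.073776 − 3.999058)/3 = 4.098682
R(2,1) = 4.093190 + (4.093190 − 4.073776)/3 = 4.099661
R(2,2) = 4.099661 + (4.099661 − 4.098682)/15 = 4.099726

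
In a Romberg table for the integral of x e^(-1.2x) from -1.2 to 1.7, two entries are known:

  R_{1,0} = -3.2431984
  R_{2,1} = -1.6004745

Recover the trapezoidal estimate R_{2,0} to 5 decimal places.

From R_{2,1} = (4·R_{2,0} − R_{1,0})/3, solve for R_{2,0}:
4·R_{2,0} = 3·(-1.6004745) + (-3.2431984) = -8.0446219
R_{2,0} = -2.0111555

-2.01116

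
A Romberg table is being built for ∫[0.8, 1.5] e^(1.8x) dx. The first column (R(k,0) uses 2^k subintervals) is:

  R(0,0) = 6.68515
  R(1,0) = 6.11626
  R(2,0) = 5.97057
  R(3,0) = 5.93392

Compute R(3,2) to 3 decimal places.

5.922

Richardson extrapolation on the trapezoidal column (denominator 4−1=3):
R(2,1) = 5.97057 + (5.97057 − 6.11626)/3 = 5.92201
R(3,1) = 5.93392 + (5.93392 − 5.97057)/3 = 5.92170
R(3,2) = 5.92170 + (5.92170 − 5.92201)/15 = 5.92168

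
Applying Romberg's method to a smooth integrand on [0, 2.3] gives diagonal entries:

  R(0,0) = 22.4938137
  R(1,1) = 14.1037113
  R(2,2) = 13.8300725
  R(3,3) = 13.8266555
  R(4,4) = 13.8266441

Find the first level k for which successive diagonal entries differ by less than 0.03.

|R(1,1) − R(0,0)| = 8.3901024 ≥ 0.03
|R(2,2) − R(1,1)| = 0.2736388 ≥ 0.03
|R(3,3) − R(2,2)| = 0.0034170 < 0.03

k = 3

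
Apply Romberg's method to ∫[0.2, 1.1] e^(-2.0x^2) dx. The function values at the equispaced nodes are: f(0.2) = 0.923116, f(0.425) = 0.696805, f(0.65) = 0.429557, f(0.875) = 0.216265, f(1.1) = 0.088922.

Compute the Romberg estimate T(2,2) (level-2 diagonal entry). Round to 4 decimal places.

0.4146

T(0,0) (trapezoid, 1 panel, h=0.9000): 0.455417
T(1,0) (trapezoid, 2 panels, h=0.4500): 0.421009
T(2,0) (trapezoid, 4 panels, h=0.2250): 0.415945
T(1,1) = 0.421009 + (0.421009 − 0.455417)/3 = 0.409540
T(2,1) = 0.415945 + (0.415945 − 0.421009)/3 = 0.414257
T(2,2) = 0.414257 + (0.414257 − 0.409540)/15 = 0.414571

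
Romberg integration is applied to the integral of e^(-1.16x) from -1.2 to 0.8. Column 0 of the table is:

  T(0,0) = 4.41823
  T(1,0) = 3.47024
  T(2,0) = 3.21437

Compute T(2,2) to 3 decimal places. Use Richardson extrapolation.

3.127

T(1,1) = 3.47024 + (3.47024 − 4.41823)/3 = 3.15424
T(2,1) = (4·3.21437 − 3.47024) / 3 = 3.12908
T(2,2) = 3.12908 + (3.12908 − 3.15424)/15 = 3.12740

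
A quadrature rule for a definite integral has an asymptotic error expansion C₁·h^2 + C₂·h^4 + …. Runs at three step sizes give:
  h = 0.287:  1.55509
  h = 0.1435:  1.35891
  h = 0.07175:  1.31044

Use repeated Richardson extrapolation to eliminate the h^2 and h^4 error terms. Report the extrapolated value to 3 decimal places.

First eliminate the h^2 term (factor 2^2 = 4):
  B₁ = (4·1.35891 − 1.55509)/3 = 1.29352
  B₂ = (4·1.31044 − 1.35891)/3 = 1.29428
Then eliminate the h^4 term (factor 2^4 = 16):
  (16·1.29428 − 1.29352)/15 = 1.29433

1.294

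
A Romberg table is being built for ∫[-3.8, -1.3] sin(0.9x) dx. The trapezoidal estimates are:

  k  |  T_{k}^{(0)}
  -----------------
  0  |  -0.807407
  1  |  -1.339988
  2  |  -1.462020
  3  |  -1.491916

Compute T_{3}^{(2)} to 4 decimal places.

-1.5018

T_{2}^{(1)} = (4·(-1.462020) − (-1.339988)) / 3 = -1.502697
T_{3}^{(1)} = -1.491916 + (-1.491916 − (-1.462020))/3 = -1.501881
T_{3}^{(2)} = -1.501881 + (-1.501881 − (-1.502697))/15 = -1.501827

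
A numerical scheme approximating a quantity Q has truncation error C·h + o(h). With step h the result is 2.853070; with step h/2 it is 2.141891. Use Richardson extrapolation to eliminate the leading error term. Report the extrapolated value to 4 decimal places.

Extrapolated value = (2·A(h/2) − A(h)) / (2 − 1)
= (2·2.141891 − 2.853070) / 1
= 1.430712 / 1 = 1.430712

1.4307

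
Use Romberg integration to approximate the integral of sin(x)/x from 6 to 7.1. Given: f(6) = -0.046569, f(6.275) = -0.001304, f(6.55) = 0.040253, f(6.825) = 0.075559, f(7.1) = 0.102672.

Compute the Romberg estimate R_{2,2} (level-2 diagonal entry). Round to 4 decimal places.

R_{0,0} (trapezoid, 1 panel, h=1.1000): 0.030857
R_{1,0} (trapezoid, 2 panels, h=0.5500): 0.037567
R_{2,0} (trapezoid, 4 panels, h=0.2750): 0.039204
R_{1,1} = 0.037567 + (0.037567 − 0.030857)/3 = 0.039804
R_{2,1} = 0.039204 + (0.039204 − 0.037567)/3 = 0.039750
R_{2,2} = 0.039750 + (0.039750 − 0.039804)/15 = 0.039746

0.0397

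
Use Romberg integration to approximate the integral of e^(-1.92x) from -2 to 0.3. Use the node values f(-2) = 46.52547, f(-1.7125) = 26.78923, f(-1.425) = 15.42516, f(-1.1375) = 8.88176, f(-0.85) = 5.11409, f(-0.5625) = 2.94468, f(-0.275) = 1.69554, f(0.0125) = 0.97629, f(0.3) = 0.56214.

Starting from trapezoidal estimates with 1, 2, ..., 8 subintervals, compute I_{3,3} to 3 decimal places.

23.940

I_{0,0} (trapezoid, 1 panel, h=2.3000): 54.15075
I_{1,0} (trapezoid, 2 panels, h=1.1500): 32.95658
I_{2,0} (trapezoid, 4 panels, h=0.5750): 26.32269
I_{3,0} (trapezoid, 8 panels, h=0.2875): 24.54403
I_{1,1} = 32.95658 + (32.95658 − 54.15075)/3 = 25.89186
I_{2,1} = 26.32269 + (26.32269 − 32.95658)/3 = 24.11139
I_{3,1} = 24.54403 + (24.54403 − 26.32269)/3 = 23.95114
I_{2,2} = 24.11139 + (24.11139 − 25.89186)/15 = 23.99269
I_{3,2} = 23.95114 + (23.95114 − 24.11139)/15 = 23.94046
I_{3,3} = 23.94046 + (23.94046 − 23.99269)/63 = 23.93963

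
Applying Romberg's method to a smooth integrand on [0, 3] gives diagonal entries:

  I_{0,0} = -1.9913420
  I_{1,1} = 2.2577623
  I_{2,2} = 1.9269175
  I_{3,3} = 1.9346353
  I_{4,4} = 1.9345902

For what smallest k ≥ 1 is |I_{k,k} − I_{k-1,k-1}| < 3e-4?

|I_{1,1} − I_{0,0}| = 4.2491043 ≥ 3e-4
|I_{2,2} − I_{1,1}| = 0.3308448 ≥ 3e-4
|I_{3,3} − I_{2,2}| = 0.0077178 ≥ 3e-4
|I_{4,4} − I_{3,3}| = 0.0000451 < 3e-4

k = 4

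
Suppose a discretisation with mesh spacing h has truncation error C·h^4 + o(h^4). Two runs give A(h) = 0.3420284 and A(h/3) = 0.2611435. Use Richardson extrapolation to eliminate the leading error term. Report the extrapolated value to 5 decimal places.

0.26013

The leading error scales as h^4; refining by a factor of 3 reduces it by 3^4 = 81.
Extrapolated value = (81·A(h/3) − A(h)) / (81 − 1)
= (81·0.2611435 − 0.3420284) / 80
= 20.8105951 / 80 = 0.2601324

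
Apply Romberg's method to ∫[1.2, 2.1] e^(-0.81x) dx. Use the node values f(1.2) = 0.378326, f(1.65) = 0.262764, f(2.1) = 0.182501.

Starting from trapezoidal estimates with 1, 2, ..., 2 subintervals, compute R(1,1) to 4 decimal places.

R(0,0) (trapezoid, 1 panel, h=0.9000): 0.252372
R(1,0) (trapezoid, 2 panels, h=0.4500): 0.244430
R(1,1) = 0.244430 + (0.244430 − 0.252372)/3 = 0.241783

0.2418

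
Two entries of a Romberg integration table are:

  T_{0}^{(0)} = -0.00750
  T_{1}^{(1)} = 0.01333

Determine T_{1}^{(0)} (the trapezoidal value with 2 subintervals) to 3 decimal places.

From T_{1}^{(1)} = (4·T_{1}^{(0)} − T_{0}^{(0)})/3, solve for T_{1}^{(0)}:
4·T_{1}^{(0)} = 3·0.01333 + (-0.00750) = 0.03249
T_{1}^{(0)} = 0.00812

0.008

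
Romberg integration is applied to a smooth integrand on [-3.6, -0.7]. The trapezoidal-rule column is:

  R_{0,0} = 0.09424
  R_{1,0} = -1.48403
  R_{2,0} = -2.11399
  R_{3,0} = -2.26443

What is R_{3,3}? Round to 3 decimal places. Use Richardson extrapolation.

-2.313

R_{1,1} = -1.48403 + (-1.48403 − 0.09424)/3 = -2.01012
R_{2,1} = -2.11399 + (-2.11399 − (-1.48403))/3 = -2.32398
R_{3,1} = -2.26443 + (-2.26443 − (-2.11399))/3 = -2.31458
R_{2,2} = (16·(-2.32398) − (-2.01012)) / 15 = -2.34490
R_{3,2} = -2.31458 + (-2.31458 − (-2.32398))/15 = -2.31395
R_{3,3} = -2.31395 + (-2.31395 − (-2.34490))/63 = -2.31346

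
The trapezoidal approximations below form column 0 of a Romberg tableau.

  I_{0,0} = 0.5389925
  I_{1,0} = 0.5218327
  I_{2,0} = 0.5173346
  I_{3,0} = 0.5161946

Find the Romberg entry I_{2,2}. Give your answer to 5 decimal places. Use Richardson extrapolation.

0.51582

Richardson extrapolation on the trapezoidal column (denominator 4−1=3):
I_{1,1} = (4·0.5218327 − 0.5389925) / 3 = 0.5161128
I_{2,1} = 0.5173346 + (0.5173346 − 0.5218327)/3 = 0.5158352
I_{2,2} = (16·0.5158352 − 0.5161128) / 15 = 0.5158167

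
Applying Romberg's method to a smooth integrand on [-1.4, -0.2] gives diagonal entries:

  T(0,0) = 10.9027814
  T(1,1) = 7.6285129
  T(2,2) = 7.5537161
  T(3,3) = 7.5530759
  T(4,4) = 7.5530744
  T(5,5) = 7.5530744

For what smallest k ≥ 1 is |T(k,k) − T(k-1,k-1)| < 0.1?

k = 2

|T(1,1) − T(0,0)| = 3.2742685 ≥ 0.1
|T(2,2) − T(1,1)| = 0.0747968 < 0.1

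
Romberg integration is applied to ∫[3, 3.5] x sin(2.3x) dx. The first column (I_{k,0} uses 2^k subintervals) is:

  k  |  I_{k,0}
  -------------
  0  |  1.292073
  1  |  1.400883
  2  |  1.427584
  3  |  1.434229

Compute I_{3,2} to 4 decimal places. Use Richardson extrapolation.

1.4364

I_{2,1} = (4·1.427584 − 1.400883) / 3 = 1.436484
I_{3,1} = (4·1.434229 − 1.427584) / 3 = 1.436444
I_{3,2} = 1.436444 + (1.436444 − 1.436484)/15 = 1.436441
(Column j=1 coincides with Simpson's rule on the same nodes.)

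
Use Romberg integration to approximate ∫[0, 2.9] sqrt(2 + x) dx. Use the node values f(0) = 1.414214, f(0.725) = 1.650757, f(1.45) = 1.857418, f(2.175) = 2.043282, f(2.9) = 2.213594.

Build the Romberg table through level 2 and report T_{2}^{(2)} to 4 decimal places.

T_{0}^{(0)} (trapezoid, 1 panel, h=2.9000): 5.260322
T_{1}^{(0)} (trapezoid, 2 panels, h=1.4500): 5.323417
T_{2}^{(0)} (trapezoid, 4 panels, h=0.7250): 5.339887
T_{1}^{(1)} = 5.323417 + (5.323417 − 5.260322)/3 = 5.344449
T_{2}^{(1)} = 5.339887 + (5.339887 − 5.323417)/3 = 5.345377
T_{2}^{(2)} = 5.345377 + (5.345377 − 5.344449)/15 = 5.345439

5.3454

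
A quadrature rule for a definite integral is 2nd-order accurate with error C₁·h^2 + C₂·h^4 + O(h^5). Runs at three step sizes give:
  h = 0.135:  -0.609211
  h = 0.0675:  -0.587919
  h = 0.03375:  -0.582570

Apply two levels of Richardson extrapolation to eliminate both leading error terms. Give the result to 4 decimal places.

-0.5808

First eliminate the h^2 term (factor 2^2 = 4):
  B₁ = (4·(-0.587919) − (-0.609211))/3 = -0.580822
  B₂ = (4·(-0.582570) − (-0.587919))/3 = -0.580787
Then eliminate the h^4 term (factor 2^4 = 16):
  (16·(-0.580787) − (-0.580822))/15 = -0.580785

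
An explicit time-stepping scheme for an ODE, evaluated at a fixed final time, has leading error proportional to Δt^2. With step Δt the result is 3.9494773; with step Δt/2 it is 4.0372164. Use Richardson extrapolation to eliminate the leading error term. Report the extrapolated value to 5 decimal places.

The leading error scales as Δt^2; refining by a factor of 2 reduces it by 2^2 = 4.
Extrapolated value = (4·A(Δt/2) − A(Δt)) / (4 − 1)
= (4·4.0372164 − 3.9494773) / 3
= 12.1993883 / 3 = 4.0664628

4.06646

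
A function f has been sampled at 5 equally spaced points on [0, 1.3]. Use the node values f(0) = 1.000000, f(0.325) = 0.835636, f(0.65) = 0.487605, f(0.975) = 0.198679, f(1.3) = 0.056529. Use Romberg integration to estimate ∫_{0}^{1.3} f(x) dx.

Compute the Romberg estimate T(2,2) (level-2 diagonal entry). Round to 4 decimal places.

T(0,0) (trapezoid, 1 panel, h=1.3000): 0.686744
T(1,0) (trapezoid, 2 panels, h=0.6500): 0.660315
T(2,0) (trapezoid, 4 panels, h=0.3250): 0.666310
T(1,1) = 0.660315 + (0.660315 − 0.686744)/3 = 0.651505
T(2,1) = 0.666310 + (0.666310 − 0.660315)/3 = 0.668308
T(2,2) = 0.668308 + (0.668308 − 0.651505)/15 = 0.669428

0.6694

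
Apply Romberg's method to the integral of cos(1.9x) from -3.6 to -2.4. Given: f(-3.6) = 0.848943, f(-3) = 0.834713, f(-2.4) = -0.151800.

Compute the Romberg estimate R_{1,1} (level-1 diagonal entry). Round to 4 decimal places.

R_{0,0} (trapezoid, 1 panel, h=1.2000): 0.418286
R_{1,0} (trapezoid, 2 panels, h=0.6000): 0.709971
R_{1,1} = 0.709971 + (0.709971 − 0.418286)/3 = 0.807199

0.8072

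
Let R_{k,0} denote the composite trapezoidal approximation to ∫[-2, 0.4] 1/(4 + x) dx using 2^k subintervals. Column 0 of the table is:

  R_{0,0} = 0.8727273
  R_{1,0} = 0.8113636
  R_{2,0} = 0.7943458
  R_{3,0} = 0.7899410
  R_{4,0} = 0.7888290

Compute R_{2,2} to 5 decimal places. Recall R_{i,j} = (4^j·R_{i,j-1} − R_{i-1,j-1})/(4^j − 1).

R_{1,1} = (4·0.8113636 − 0.8727273) / 3 = 0.7909090
R_{2,1} = (4·0.7943458 − 0.8113636) / 3 = 0.7886732
R_{2,2} = 0.7886732 + (0.7886732 − 0.7909090)/15 = 0.7885241

0.78852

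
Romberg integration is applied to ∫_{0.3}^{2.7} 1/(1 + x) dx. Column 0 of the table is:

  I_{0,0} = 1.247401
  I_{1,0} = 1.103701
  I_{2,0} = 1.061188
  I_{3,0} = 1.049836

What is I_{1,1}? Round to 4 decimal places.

I_{1,1} = (4·1.103701 − 1.247401) / 3 = 1.055801

1.0558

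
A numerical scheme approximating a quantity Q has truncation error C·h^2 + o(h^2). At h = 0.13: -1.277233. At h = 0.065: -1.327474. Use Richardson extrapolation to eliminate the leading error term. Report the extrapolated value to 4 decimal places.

-1.3442

Extrapolated value = (4·A(h/2) − A(h)) / (4 − 1)
= (4·(-1.327474) − (-1.277233)) / 3
= -4.032663 / 3 = -1.344221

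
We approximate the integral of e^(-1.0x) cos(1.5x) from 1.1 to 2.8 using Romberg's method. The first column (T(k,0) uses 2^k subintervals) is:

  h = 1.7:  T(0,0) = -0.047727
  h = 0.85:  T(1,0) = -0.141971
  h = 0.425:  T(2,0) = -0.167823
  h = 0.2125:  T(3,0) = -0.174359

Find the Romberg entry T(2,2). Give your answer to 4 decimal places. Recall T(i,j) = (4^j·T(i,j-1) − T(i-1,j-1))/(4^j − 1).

-0.1766

Richardson extrapolation on the trapezoidal column (denominator 4−1=3):
T(1,1) = -0.141971 + (-0.141971 − (-0.047727))/3 = -0.173386
T(2,1) = -0.167823 + (-0.167823 − (-0.141971))/3 = -0.176440
T(2,2) = (16·(-0.176440) − (-0.173386)) / 15 = -0.176644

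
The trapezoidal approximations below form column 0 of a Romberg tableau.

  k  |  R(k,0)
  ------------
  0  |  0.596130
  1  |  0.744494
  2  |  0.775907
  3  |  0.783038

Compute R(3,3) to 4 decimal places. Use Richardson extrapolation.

0.7853

Richardson extrapolation on the trapezoidal column (denominator 4−1=3):
R(1,1) = 0.744494 + (0.744494 − 0.596130)/3 = 0.793949
R(2,1) = (4·0.775907 − 0.744494) / 3 = 0.786378
R(3,1) = 0.783038 + (0.783038 − 0.775907)/3 = 0.785415
R(2,2) = 0.786378 + (0.786378 − 0.793949)/15 = 0.785873
R(3,2) = (16·0.785415 − 0.786378) / 15 = 0.785351
R(3,3) = (64·0.785351 − 0.785873) / 63 = 0.785343
(Column j=1 coincides with Simpson's rule on the same nodes.)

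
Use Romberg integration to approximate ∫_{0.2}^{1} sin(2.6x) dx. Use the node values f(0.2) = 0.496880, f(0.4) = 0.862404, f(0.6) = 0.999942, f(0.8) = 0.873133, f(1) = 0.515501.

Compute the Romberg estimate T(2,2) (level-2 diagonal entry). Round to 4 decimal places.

T(0,0) (trapezoid, 1 panel, h=0.8000): 0.404952
T(1,0) (trapezoid, 2 panels, h=0.4000): 0.602453
T(2,0) (trapezoid, 4 panels, h=0.2000): 0.648334
T(1,1) = 0.602453 + (0.602453 − 0.404952)/3 = 0.668287
T(2,1) = 0.648334 + (0.648334 − 0.602453)/3 = 0.663628
T(2,2) = 0.663628 + (0.663628 − 0.668287)/15 = 0.663317

0.6633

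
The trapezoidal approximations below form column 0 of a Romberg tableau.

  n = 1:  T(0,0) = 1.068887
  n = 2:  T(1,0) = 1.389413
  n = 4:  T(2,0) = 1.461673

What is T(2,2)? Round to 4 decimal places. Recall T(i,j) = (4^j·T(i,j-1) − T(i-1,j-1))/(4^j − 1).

1.4851

T(1,1) = 1.389413 + (1.389413 − 1.068887)/3 = 1.496255
T(2,1) = (4·1.461673 − 1.389413) / 3 = 1.485760
T(2,2) = (16·1.485760 − 1.496255) / 15 = 1.485060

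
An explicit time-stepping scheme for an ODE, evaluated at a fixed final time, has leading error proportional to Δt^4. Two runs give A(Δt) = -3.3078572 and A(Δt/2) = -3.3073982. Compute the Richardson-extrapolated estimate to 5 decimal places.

-3.30737

Extrapolated value = (16·A(Δt/2) − A(Δt)) / (16 − 1)
= (16·(-3.3073982) − (-3.3078572)) / 15
= -49.6105140 / 15 = -3.3073676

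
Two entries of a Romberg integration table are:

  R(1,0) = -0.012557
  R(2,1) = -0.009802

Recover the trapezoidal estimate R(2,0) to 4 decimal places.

-0.0105

From R(2,1) = (4·R(2,0) − R(1,0))/3, solve for R(2,0):
4·R(2,0) = 3·(-0.009802) + (-0.012557) = -0.041963
R(2,0) = -0.010491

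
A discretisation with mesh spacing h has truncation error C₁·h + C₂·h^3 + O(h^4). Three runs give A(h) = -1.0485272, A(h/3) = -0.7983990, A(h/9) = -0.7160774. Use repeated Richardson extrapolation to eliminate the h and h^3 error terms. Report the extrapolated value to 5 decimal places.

-0.67498

First eliminate the h term (factor 3^1 = 3):
  B₁ = (3·(-0.7983990) − (-1.0485272))/2 = -0.6733349
  B₂ = (3·(-0.7160774) − (-0.7983990))/2 = -0.6749166
Then eliminate the h^3 term (factor 3^3 = 27):
  (27·(-0.6749166) − (-0.6733349))/26 = -0.6749774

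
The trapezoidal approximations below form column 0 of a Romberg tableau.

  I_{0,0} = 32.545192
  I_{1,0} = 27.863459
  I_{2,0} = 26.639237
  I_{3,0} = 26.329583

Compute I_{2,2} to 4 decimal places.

26.2264

Richardson extrapolation on the trapezoidal column (denominator 4−1=3):
I_{1,1} = 27.863459 + (27.863459 − 32.545192)/3 = 26.302881
I_{2,1} = (4·26.639237 − 27.863459) / 3 = 26.231163
I_{2,2} = 26.231163 + (26.231163 − 26.302881)/15 = 26.226382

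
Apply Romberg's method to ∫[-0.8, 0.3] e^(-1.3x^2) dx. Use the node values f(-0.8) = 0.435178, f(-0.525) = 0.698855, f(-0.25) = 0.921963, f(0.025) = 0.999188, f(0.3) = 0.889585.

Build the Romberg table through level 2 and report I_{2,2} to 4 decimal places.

I_{0,0} (trapezoid, 1 panel, h=1.1000): 0.728620
I_{1,0} (trapezoid, 2 panels, h=0.5500): 0.871389
I_{2,0} (trapezoid, 4 panels, h=0.2750): 0.902657
I_{1,1} = 0.871389 + (0.871389 − 0.728620)/3 = 0.918979
I_{2,1} = 0.902657 + (0.902657 − 0.871389)/3 = 0.913080
I_{2,2} = 0.913080 + (0.913080 − 0.918979)/15 = 0.912687

0.9127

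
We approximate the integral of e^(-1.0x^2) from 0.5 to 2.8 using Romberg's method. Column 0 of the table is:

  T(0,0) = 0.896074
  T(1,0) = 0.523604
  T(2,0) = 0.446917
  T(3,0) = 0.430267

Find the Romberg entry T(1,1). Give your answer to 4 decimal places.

T(1,1) = (4·0.523604 − 0.896074) / 3 = 0.399447

0.3994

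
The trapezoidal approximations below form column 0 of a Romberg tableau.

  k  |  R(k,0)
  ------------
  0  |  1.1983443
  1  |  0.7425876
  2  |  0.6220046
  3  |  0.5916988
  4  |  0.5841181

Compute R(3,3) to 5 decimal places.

0.58159

R(1,1) = (4·0.7425876 − 1.1983443) / 3 = 0.5906687
R(2,1) = 0.6220046 + (0.6220046 − 0.7425876)/3 = 0.5818103
R(3,1) = (4·0.5916988 − 0.6220046) / 3 = 0.5815969
R(2,2) = 0.5818103 + (0.5818103 − 0.5906687)/15 = 0.5812197
R(3,2) = (16·0.5815969 − 0.5818103) / 15 = 0.5815827
R(3,3) = (64·0.5815827 − 0.5812197) / 63 = 0.5815885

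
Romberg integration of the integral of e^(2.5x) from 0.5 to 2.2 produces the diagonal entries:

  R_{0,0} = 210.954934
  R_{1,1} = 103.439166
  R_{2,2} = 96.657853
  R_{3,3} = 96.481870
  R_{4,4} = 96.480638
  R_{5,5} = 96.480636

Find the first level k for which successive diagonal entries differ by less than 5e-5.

k = 5

|R_{1,1} − R_{0,0}| = 107.515768 ≥ 5e-5
|R_{2,2} − R_{1,1}| = 6.781313 ≥ 5e-5
|R_{3,3} − R_{2,2}| = 0.175983 ≥ 5e-5
|R_{4,4} − R_{3,3}| = 0.001232 ≥ 5e-5
|R_{5,5} − R_{4,4}| = 0.000002 < 5e-5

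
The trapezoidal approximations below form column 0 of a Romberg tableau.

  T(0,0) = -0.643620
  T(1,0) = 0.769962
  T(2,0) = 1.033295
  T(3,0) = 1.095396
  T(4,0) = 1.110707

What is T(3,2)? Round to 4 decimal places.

1.1158

Richardson extrapolation on the trapezoidal column (denominator 4−1=3):
T(2,1) = 1.033295 + (1.033295 − 0.769962)/3 = 1.121073
T(3,1) = (4·1.095396 − 1.033295) / 3 = 1.116096
T(3,2) = 1.116096 + (1.116096 − 1.121073)/15 = 1.115764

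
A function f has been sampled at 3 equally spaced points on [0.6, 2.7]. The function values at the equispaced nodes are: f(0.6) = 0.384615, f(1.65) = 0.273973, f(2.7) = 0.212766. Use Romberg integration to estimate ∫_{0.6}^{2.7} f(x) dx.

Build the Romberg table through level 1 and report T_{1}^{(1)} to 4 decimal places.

T_{0}^{(0)} (trapezoid, 1 panel, h=2.1000): 0.627250
T_{1}^{(0)} (trapezoid, 2 panels, h=1.0500): 0.601297
T_{1}^{(1)} = 0.601297 + (0.601297 − 0.627250)/3 = 0.592646

0.5926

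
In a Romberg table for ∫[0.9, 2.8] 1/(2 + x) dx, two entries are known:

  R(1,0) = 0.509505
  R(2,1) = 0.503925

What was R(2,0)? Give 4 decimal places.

0.5053

From R(2,1) = (4·R(2,0) − R(1,0))/3, solve for R(2,0):
4·R(2,0) = 3·0.503925 + 0.509505 = 2.021280
R(2,0) = 0.505320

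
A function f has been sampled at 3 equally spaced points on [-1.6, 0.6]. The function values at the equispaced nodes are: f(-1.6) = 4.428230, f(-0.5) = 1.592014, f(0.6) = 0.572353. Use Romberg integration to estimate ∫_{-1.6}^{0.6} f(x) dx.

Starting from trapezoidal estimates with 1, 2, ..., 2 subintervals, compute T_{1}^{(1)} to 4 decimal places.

T_{0}^{(0)} (trapezoid, 1 panel, h=2.2000): 5.500641
T_{1}^{(0)} (trapezoid, 2 panels, h=1.1000): 4.501536
T_{1}^{(1)} = 4.501536 + (4.501536 − 5.500641)/3 = 4.168501

4.1685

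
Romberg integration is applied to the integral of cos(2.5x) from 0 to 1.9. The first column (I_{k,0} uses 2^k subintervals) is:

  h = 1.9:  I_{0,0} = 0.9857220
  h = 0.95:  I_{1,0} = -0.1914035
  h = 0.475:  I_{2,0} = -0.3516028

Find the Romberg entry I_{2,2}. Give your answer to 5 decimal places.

-0.39308

Richardson extrapolation on the trapezoidal column (denominator 4−1=3):
I_{1,1} = -0.1914035 + (-0.1914035 − 0.9857220)/3 = -0.5837787
I_{2,1} = -0.3516028 + (-0.3516028 − (-0.1914035))/3 = -0.4050026
I_{2,2} = -0.4050026 + (-0.4050026 − (-0.5837787))/15 = -0.3930842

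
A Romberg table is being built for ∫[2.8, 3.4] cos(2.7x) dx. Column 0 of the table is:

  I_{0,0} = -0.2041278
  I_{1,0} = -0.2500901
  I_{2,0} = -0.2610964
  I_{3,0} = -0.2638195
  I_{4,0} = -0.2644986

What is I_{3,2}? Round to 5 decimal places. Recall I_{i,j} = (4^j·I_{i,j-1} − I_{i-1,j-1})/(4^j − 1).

-0.26472

I_{2,1} = -0.2610964 + (-0.2610964 − (-0.2500901))/3 = -0.2647652
I_{3,1} = (4·(-0.2638195) − (-0.2610964)) / 3 = -0.2647272
I_{3,2} = (16·(-0.2647272) − (-0.2647652)) / 15 = -0.2647247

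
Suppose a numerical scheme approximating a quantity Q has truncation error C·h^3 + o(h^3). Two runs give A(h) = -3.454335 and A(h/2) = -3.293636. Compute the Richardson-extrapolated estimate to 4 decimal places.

The leading error scales as h^3; refining by a factor of 2 reduces it by 2^3 = 8.
Extrapolated value = (8·A(h/2) − A(h)) / (8 − 1)
= (8·(-3.293636) − (-3.454335)) / 7
= -22.894753 / 7 = -3.270679

-3.2707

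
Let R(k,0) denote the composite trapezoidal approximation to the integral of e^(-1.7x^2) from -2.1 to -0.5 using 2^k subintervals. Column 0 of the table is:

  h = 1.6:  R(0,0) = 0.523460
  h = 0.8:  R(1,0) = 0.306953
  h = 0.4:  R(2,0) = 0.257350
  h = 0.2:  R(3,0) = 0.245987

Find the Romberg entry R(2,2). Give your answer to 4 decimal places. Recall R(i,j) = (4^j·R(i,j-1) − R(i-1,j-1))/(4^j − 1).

R(1,1) = (4·0.306953 − 0.523460) / 3 = 0.234784
R(2,1) = 0.257350 + (0.257350 − 0.306953)/3 = 0.240816
R(2,2) = 0.240816 + (0.240816 − 0.234784)/15 = 0.241218

0.2412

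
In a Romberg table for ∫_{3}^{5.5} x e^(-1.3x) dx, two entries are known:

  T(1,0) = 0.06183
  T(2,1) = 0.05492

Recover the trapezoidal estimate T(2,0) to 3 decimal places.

0.057

From T(2,1) = (4·T(2,0) − T(1,0))/3, solve for T(2,0):
4·T(2,0) = 3·0.05492 + 0.06183 = 0.22659
T(2,0) = 0.05665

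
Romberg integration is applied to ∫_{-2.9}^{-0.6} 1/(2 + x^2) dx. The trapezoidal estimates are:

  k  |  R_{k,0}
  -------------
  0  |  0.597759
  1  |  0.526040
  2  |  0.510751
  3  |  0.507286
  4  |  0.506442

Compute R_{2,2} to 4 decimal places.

Richardson extrapolation on the trapezoidal column (denominator 4−1=3):
R_{1,1} = 0.526040 + (0.526040 − 0.597759)/3 = 0.502134
R_{2,1} = 0.510751 + (0.510751 − 0.526040)/3 = 0.505655
R_{2,2} = (16·0.505655 − 0.502134) / 15 = 0.505890

0.5059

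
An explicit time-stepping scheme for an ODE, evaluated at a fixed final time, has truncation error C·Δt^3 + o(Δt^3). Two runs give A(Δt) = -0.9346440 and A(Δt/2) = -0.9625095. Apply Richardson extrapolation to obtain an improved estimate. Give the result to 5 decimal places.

Extrapolated value = (8·A(Δt/2) − A(Δt)) / (8 − 1)
= (8·(-0.9625095) − (-0.9346440)) / 7
= -6.7654320 / 7 = -0.9664903

-0.96649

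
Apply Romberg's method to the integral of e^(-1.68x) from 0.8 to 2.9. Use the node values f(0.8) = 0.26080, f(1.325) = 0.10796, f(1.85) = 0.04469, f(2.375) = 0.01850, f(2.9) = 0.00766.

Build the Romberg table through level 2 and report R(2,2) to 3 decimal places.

0.151

R(0,0) (trapezoid, 1 panel, h=2.1000): 0.28188
R(1,0) (trapezoid, 2 panels, h=1.0500): 0.18787
R(2,0) (trapezoid, 4 panels, h=0.5250): 0.16032
R(1,1) = 0.18787 + (0.18787 − 0.28188)/3 = 0.15653
R(2,1) = 0.16032 + (0.16032 − 0.18787)/3 = 0.15114
R(2,2) = 0.15114 + (0.15114 − 0.15653)/15 = 0.15078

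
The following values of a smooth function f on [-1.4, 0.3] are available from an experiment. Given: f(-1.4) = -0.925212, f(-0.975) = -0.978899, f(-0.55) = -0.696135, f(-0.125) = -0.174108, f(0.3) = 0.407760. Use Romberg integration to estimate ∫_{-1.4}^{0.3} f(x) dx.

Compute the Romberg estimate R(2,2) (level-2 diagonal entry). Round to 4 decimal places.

-0.9231

R(0,0) (trapezoid, 1 panel, h=1.7000): -0.439834
R(1,0) (trapezoid, 2 panels, h=0.8500): -0.811632
R(2,0) (trapezoid, 4 panels, h=0.4250): -0.895844
R(1,1) = -0.811632 + (-0.811632 − (-0.439834))/3 = -0.935565
R(2,1) = -0.895844 + (-0.895844 − (-0.811632))/3 = -0.923915
R(2,2) = -0.923915 + (-0.923915 − (-0.935565))/15 = -0.923138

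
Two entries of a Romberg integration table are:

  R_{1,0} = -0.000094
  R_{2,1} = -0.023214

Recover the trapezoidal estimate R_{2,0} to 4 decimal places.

From R_{2,1} = (4·R_{2,0} − R_{1,0})/3, solve for R_{2,0}:
4·R_{2,0} = 3·(-0.023214) + (-0.000094) = -0.069736
R_{2,0} = -0.017434

-0.0174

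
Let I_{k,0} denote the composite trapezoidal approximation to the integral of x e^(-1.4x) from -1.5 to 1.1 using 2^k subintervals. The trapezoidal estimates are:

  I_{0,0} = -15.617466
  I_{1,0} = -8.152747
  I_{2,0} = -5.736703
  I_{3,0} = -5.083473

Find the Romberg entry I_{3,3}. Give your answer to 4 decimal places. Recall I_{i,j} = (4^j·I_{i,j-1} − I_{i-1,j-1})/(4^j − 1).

-4.8610

Richardson extrapolation on the trapezoidal column (denominator 4−1=3):
I_{1,1} = (4·(-8.152747) − (-15.617466)) / 3 = -5.664507
I_{2,1} = -5.736703 + (-5.736703 − (-8.152747))/3 = -4.931355
I_{3,1} = -5.083473 + (-5.083473 − (-5.736703))/3 = -4.865730
I_{2,2} = (16·(-4.931355) − (-5.664507)) / 15 = -4.882478
I_{3,2} = -4.865730 + (-4.865730 − (-4.931355))/15 = -4.861355
I_{3,3} = (64·(-4.861355) − (-4.882478)) / 63 = -4.861020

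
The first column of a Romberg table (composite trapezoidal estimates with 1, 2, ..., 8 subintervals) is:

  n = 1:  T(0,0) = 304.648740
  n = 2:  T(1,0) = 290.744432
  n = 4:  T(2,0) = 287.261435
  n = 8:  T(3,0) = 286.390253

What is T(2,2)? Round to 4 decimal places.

286.0998

Richardson extrapolation on the trapezoidal column (denominator 4−1=3):
T(1,1) = (4·290.744432 − 304.648740) / 3 = 286.109663
T(2,1) = (4·287.261435 − 290.744432) / 3 = 286.100436
T(2,2) = 286.100436 + (286.100436 − 286.109663)/15 = 286.099821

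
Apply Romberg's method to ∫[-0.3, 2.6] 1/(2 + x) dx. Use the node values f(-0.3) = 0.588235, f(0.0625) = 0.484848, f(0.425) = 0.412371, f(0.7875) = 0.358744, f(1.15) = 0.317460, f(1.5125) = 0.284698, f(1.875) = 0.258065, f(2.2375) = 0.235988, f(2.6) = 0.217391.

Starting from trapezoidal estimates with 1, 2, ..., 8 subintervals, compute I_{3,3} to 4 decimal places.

0.9954

I_{0,0} (trapezoid, 1 panel, h=2.9000): 1.168158
I_{1,0} (trapezoid, 2 panels, h=1.4500): 1.044396
I_{2,0} (trapezoid, 4 panels, h=0.7250): 1.008264
I_{3,0} (trapezoid, 8 panels, h=0.3625): 0.998683
I_{1,1} = 1.044396 + (1.044396 − 1.168158)/3 = 1.003142
I_{2,1} = 1.008264 + (1.008264 − 1.044396)/3 = 0.996220
I_{3,1} = 0.998683 + (0.998683 − 1.008264)/3 = 0.995489
I_{2,2} = 0.996220 + (0.996220 − 1.003142)/15 = 0.995759
I_{3,2} = 0.995489 + (0.995489 − 0.996220)/15 = 0.995440
I_{3,3} = 0.995440 + (0.995440 − 0.995759)/63 = 0.995435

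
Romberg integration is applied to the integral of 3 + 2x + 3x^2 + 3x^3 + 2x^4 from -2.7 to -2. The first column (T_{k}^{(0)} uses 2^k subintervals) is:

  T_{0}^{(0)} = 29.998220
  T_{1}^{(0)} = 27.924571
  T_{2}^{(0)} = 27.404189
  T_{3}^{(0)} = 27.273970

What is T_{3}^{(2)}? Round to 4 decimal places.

27.2306

Richardson extrapolation on the trapezoidal column (denominator 4−1=3):
T_{2}^{(1)} = (4·27.404189 − 27.924571) / 3 = 27.230728
T_{3}^{(1)} = 27.273970 + (27.273970 − 27.404189)/3 = 27.230564
T_{3}^{(2)} = 27.230564 + (27.230564 − 27.230728)/15 = 27.230553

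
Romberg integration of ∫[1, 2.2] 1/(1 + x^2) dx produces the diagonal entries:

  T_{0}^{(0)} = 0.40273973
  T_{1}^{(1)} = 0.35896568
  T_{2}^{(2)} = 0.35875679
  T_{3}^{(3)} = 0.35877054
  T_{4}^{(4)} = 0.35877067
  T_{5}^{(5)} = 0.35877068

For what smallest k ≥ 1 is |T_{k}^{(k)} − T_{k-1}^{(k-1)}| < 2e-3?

k = 2

|T_{1}^{(1)} − T_{0}^{(0)}| = 0.04377405 ≥ 2e-3
|T_{2}^{(2)} − T_{1}^{(1)}| = 0.00020889 < 2e-3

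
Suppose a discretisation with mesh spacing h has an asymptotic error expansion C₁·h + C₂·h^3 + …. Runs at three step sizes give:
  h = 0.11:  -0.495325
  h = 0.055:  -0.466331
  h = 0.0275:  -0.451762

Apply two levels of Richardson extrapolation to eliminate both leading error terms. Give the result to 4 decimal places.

-0.4372

First eliminate the h term (factor 2^1 = 2):
  B₁ = (2·(-0.466331) − (-0.495325))/1 = -0.437337
  B₂ = (2·(-0.451762) − (-0.466331))/1 = -0.437193
Then eliminate the h^3 term (factor 2^3 = 8):
  (8·(-0.437193) − (-0.437337))/7 = -0.437172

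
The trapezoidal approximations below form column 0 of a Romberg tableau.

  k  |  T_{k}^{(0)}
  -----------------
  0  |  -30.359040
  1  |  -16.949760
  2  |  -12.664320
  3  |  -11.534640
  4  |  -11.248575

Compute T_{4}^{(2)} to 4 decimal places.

Richardson extrapolation on the trapezoidal column (denominator 4−1=3):
T_{3}^{(1)} = (4·(-11.534640) − (-12.664320)) / 3 = -11.158080
T_{4}^{(1)} = -11.248575 + (-11.248575 − (-11.534640))/3 = -11.153220
T_{4}^{(2)} = (16·(-11.153220) − (-11.158080)) / 15 = -11.152896
(Column j=1 coincides with Simpson's rule on the same nodes.)

-11.1529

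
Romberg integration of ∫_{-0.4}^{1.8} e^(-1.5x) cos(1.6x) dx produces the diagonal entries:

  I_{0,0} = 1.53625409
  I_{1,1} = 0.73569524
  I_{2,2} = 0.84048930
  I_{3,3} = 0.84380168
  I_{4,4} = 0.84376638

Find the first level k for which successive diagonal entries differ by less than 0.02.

|I_{1,1} − I_{0,0}| = 0.80055885 ≥ 0.02
|I_{2,2} − I_{1,1}| = 0.10479406 ≥ 0.02
|I_{3,3} − I_{2,2}| = 0.00331238 < 0.02

k = 3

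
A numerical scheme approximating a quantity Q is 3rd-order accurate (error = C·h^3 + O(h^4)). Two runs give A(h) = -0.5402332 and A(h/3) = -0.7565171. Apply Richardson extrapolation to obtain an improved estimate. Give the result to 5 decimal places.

-0.76484

The leading error scales as h^3; refining by a factor of 3 reduces it by 3^3 = 27.
Extrapolated value = (27·A(h/3) − A(h)) / (27 − 1)
= (27·(-0.7565171) − (-0.5402332)) / 26
= -19.8857285 / 26 = -0.7648357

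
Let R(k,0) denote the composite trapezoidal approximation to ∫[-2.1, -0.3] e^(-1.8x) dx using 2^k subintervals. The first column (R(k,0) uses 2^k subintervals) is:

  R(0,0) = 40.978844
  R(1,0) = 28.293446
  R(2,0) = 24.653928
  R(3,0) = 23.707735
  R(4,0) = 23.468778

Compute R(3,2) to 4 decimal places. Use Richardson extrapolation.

23.3891

R(2,1) = 24.653928 + (24.653928 − 28.293446)/3 = 23.440755
R(3,1) = (4·23.707735 − 24.653928) / 3 = 23.392337
R(3,2) = (16·23.392337 − 23.440755) / 15 = 23.389109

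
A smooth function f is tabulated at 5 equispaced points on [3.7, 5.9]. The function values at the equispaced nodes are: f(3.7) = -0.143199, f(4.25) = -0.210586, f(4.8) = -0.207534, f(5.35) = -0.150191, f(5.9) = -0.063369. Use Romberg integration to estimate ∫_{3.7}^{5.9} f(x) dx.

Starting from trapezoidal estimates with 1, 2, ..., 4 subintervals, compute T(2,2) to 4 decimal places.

-0.3784

T(0,0) (trapezoid, 1 panel, h=2.2000): -0.227225
T(1,0) (trapezoid, 2 panels, h=1.1000): -0.341900
T(2,0) (trapezoid, 4 panels, h=0.5500): -0.369377
T(1,1) = -0.341900 + (-0.341900 − (-0.227225))/3 = -0.380125
T(2,1) = -0.369377 + (-0.369377 − (-0.341900))/3 = -0.378536
T(2,2) = -0.378536 + (-0.378536 − (-0.380125))/15 = -0.378430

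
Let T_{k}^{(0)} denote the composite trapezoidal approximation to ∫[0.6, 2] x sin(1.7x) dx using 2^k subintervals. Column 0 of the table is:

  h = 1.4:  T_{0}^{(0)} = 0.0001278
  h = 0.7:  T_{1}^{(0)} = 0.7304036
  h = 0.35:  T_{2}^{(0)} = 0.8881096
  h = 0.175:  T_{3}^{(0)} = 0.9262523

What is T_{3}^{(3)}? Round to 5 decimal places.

T_{1}^{(1)} = 0.7304036 + (0.7304036 − 0.0001278)/3 = 0.9738289
T_{2}^{(1)} = 0.8881096 + (0.8881096 − 0.7304036)/3 = 0.9406783
T_{3}^{(1)} = (4·0.9262523 − 0.8881096) / 3 = 0.9389665
T_{2}^{(2)} = 0.9406783 + (0.9406783 − 0.9738289)/15 = 0.9384683
T_{3}^{(2)} = 0.9389665 + (0.9389665 − 0.9406783)/15 = 0.9388524
T_{3}^{(3)} = 0.9388524 + (0.9388524 − 0.9384683)/63 = 0.9388585
(Column j=1 coincides with Simpson's rule on the same nodes.)

0.93886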